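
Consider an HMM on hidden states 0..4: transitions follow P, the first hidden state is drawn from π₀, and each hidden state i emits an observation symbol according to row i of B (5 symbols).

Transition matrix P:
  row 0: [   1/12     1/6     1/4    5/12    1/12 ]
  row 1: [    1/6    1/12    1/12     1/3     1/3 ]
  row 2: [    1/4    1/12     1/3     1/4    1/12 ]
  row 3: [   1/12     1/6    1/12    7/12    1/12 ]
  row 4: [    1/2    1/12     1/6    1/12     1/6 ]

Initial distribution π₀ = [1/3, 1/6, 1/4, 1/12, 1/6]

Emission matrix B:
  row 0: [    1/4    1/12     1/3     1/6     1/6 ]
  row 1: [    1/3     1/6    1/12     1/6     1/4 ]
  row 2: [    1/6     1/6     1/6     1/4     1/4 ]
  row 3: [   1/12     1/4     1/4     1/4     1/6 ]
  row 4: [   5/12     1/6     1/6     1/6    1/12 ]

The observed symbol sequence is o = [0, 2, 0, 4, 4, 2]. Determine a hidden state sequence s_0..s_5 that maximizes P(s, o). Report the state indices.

path = [0, 3, 3, 3, 3, 3]

t=0: δ = [8.333e-02, 5.556e-02, 4.167e-02, 6.944e-03, 6.944e-02]  (obs o_0=0)
t=1: δ = [1.157e-02, 1.157e-03, 3.472e-03, 8.681e-03, 3.086e-03]  ψ = [4, 0, 0, 0, 1]  (obs o_1=2)
t=2: δ = [3.858e-04, 6.430e-04, 4.823e-04, 4.220e-04, 4.019e-04]  ψ = [4, 0, 0, 3, 0]  (obs o_2=0)
t=3: δ = [3.349e-05, 1.758e-05, 4.019e-05, 4.103e-05, 1.786e-05]  ψ = [4, 3, 2, 3, 1]  (obs o_3=4)
t=4: δ = [1.674e-06, 1.709e-06, 3.349e-06, 3.989e-06, 4.884e-07]  ψ = [2, 3, 2, 3, 1]  (obs o_4=4)
t=5: δ = [2.791e-07, 5.540e-08, 1.861e-07, 5.817e-07, 9.497e-08]  ψ = [2, 3, 2, 3, 1]  (obs o_5=2)
backtrack: best end state = 3; path = [0, 3, 3, 3, 3, 3]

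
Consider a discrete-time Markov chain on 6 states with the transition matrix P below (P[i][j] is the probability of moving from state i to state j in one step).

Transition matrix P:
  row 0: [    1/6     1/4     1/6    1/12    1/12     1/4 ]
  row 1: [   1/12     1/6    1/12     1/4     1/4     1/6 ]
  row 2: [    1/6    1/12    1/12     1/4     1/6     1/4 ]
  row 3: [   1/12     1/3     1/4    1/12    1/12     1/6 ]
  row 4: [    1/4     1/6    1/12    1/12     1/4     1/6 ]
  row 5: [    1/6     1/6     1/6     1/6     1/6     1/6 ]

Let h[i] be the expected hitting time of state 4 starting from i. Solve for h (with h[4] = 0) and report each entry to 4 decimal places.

First-step conditioning: h[4] = 0; for i ≠ 4, h[i] = 1 + Σ_k P[i][k]·h[k].
  h[0] = 1 + 1/6·h[0] + 1/4·h[1] + 1/6·h[2] + 1/12·h[3] + 1/4·h[5]
  h[1] = 1 + 1/12·h[0] + 1/6·h[1] + 1/12·h[2] + 1/4·h[3] + 1/6·h[5]
  h[2] = 1 + 1/6·h[0] + 1/12·h[1] + 1/12·h[2] + 1/4·h[3] + 1/4·h[5]
  h[3] = 1 + 1/12·h[0] + 1/3·h[1] + 1/4·h[2] + 1/12·h[3] + 1/6·h[5]
  h[5] = 1 + 1/6·h[0] + 1/6·h[1] + 1/6·h[2] + 1/6·h[3] + 1/6·h[5]
Solving the 5×5 linear system over states ≠ 4 gives exactly h = [25454/3737, 21734/3737, 24024/3737, 25166/3737, 0, 23760/3737] (h[4] = 0 is the target).

h = [6.8113, 5.8159, 6.4287, 6.7343, 0.0000, 6.3580]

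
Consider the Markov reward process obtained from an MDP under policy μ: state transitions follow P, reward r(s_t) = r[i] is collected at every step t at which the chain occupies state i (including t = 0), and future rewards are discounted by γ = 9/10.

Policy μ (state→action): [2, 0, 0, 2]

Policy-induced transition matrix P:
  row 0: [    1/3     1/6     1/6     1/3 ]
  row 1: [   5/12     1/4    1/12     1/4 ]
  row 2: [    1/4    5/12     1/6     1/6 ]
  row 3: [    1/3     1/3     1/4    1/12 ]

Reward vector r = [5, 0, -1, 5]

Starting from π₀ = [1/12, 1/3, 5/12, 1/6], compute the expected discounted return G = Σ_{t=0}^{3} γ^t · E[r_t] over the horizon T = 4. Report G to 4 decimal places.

G = 7.2191

t=0: π = [0.0833, 0.3333, 0.4167, 0.1667], E[r] = 0.8333, γ^t·E[r] = 0.833333, running G = 0.833333
t=1: π = [0.3264, 0.3264, 0.1528, 0.1944], E[r] = 2.4514, γ^t·E[r] = 2.206250, running G = 3.039583
t=2: π = [0.3478, 0.2645, 0.1557, 0.2321], E[r] = 2.7436, γ^t·E[r] = 2.222344, running G = 5.261927
t=3: π = [0.3424, 0.2663, 0.1640, 0.2273], E[r] = 2.6847, γ^t·E[r] = 1.957148, running G = 7.219076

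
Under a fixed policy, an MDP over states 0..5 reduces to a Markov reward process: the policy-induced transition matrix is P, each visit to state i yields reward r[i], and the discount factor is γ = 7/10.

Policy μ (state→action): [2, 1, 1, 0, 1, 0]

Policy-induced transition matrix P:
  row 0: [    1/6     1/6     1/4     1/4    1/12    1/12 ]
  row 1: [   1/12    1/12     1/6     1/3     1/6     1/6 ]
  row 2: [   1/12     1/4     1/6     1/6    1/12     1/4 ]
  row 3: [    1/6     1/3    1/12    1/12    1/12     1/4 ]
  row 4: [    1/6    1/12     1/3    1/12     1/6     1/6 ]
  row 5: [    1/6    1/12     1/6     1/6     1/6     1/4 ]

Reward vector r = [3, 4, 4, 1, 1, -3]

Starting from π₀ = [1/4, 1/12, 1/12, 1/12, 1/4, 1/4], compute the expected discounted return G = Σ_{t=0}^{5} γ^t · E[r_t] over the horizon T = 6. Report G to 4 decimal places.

t=0: π = [0.2500, 0.0833, 0.0833, 0.0833, 0.2500, 0.2500], E[r] = 1.0000, γ^t·E[r] = 1.000000, running G = 1.000000
t=1: π = [0.1528, 0.1389, 0.2222, 0.1736, 0.1319, 0.1806], E[r] = 1.6667, γ^t·E[r] = 1.166667, running G = 2.166667
t=2: π = [0.1366, 0.1765, 0.1869, 0.1771, 0.1209, 0.2020], E[r] = 1.5556, γ^t·E[r] = 0.762222, running G = 2.928889
t=3: π = [0.1364, 0.1701, 0.1834, 0.1826, 0.1250, 0.2024], E[r] = 1.5237, γ^t·E[r] = 0.522638, running G = 3.451527
t=4: π = [0.1372, 0.1709, 0.1836, 0.1808, 0.1248, 0.2027], E[r] = 1.5274, γ^t·E[r] = 0.366727, running G = 3.818254
t=5: π = [0.1371, 0.1706, 0.1838, 0.1811, 0.1249, 0.2025], E[r] = 1.5275, γ^t·E[r] = 0.256723, running G = 4.074977

G = 4.0750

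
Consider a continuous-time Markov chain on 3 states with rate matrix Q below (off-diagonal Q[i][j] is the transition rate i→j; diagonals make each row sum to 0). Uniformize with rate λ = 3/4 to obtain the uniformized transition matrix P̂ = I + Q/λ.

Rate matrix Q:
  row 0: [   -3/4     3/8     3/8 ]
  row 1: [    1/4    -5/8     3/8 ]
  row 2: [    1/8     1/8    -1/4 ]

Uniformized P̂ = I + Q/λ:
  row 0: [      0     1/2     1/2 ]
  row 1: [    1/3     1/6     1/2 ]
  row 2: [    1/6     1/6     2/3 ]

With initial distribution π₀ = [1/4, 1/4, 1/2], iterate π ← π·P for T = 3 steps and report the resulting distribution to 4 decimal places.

π = [0.1736, 0.2269, 0.5995]

t=0: π = [0.2500, 0.2500, 0.5000]
t=1: π = [0.1667, 0.2500, 0.5833]
t=2: π = [0.1806, 0.2222, 0.5972]
t=3: π = [0.1736, 0.2269, 0.5995]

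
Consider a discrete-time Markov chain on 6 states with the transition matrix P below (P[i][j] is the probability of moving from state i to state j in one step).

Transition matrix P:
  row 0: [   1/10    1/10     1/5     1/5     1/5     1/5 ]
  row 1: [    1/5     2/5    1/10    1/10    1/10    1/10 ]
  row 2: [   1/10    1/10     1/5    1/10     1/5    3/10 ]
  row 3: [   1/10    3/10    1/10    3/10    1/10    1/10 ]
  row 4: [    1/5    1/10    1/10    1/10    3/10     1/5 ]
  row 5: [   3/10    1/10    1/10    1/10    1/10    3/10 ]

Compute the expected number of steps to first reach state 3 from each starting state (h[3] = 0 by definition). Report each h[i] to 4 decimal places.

First-step conditioning: h[3] = 0; for i ≠ 3, h[i] = 1 + Σ_k P[i][k]·h[k].
  h[0] = 1 + 1/10·h[0] + 1/10·h[1] + 1/5·h[2] + 1/5·h[4] + 1/5·h[5]
  h[1] = 1 + 1/5·h[0] + 2/5·h[1] + 1/10·h[2] + 1/10·h[4] + 1/10·h[5]
  h[2] = 1 + 1/10·h[0] + 1/10·h[1] + 1/5·h[2] + 1/5·h[4] + 3/10·h[5]
  h[4] = 1 + 1/5·h[0] + 1/10·h[1] + 1/10·h[2] + 3/10·h[4] + 1/5·h[5]
  h[5] = 1 + 3/10·h[0] + 1/10·h[1] + 1/10·h[2] + 1/10·h[4] + 3/10·h[5]
Solving the 5×5 linear system over states ≠ 3 gives exactly h = [14315/1872, 15755/1872, 31745/3744, 0, 31465/3744, 15575/1872] (h[3] = 0 is the target).

h = [7.6469, 8.4161, 8.4789, 0.0000, 8.4041, 8.3200]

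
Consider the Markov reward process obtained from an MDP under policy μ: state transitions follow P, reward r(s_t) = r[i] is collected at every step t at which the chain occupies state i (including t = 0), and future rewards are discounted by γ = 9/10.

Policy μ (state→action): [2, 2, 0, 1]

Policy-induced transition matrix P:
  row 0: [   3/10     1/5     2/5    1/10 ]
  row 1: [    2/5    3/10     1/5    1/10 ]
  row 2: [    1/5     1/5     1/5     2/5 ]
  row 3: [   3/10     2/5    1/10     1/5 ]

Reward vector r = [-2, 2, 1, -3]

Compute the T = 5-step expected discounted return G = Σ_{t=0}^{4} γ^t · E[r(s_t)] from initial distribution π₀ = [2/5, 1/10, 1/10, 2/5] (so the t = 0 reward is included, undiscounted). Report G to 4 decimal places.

t=0: π = [0.4000, 0.1000, 0.1000, 0.4000], E[r] = -1.7000, γ^t·E[r] = -1.700000, running G = -1.700000
t=1: π = [0.3000, 0.2900, 0.2400, 0.1700], E[r] = -0.2900, γ^t·E[r] = -0.261000, running G = -1.961000
t=2: π = [0.3050, 0.2630, 0.2430, 0.1890], E[r] = -0.4080, γ^t·E[r] = -0.330480, running G = -2.291480
t=3: π = [0.3020, 0.2641, 0.2421, 0.1918], E[r] = -0.4091, γ^t·E[r] = -0.298234, running G = -2.589714
t=4: π = [0.3022, 0.2648, 0.2412, 0.1918], E[r] = -0.4091, γ^t·E[r] = -0.268391, running G = -2.858105

G = -2.8581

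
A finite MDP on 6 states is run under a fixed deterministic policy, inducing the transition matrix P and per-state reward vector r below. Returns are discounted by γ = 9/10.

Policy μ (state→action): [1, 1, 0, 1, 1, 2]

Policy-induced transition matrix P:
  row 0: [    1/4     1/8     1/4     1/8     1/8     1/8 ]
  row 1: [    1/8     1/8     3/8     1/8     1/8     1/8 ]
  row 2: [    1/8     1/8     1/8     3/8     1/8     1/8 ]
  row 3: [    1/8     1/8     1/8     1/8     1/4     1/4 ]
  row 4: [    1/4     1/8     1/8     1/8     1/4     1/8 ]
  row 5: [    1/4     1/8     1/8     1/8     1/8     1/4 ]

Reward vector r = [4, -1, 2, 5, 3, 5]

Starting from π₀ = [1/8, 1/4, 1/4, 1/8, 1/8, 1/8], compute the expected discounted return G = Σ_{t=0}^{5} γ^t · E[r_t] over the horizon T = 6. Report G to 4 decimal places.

G = 14.0962

t=0: π = [0.1250, 0.2500, 0.2500, 0.1250, 0.1250, 0.1250], E[r] = 2.3750, γ^t·E[r] = 2.375000, running G = 2.375000
t=1: π = [0.1719, 0.1250, 0.2031, 0.1875, 0.1563, 0.1563], E[r] = 3.1563, γ^t·E[r] = 2.840625, running G = 5.215625
t=2: π = [0.1855, 0.1250, 0.1777, 0.1758, 0.1680, 0.1680], E[r] = 3.1953, γ^t·E[r] = 2.588203, running G = 7.803828
t=3: π = [0.1902, 0.1250, 0.1794, 0.1694, 0.1680, 0.1680], E[r] = 3.1855, γ^t·E[r] = 2.322264, running G = 10.126092
t=4: π = [0.1908, 0.1250, 0.1800, 0.1699, 0.1672, 0.1672], E[r] = 3.1848, γ^t·E[r] = 2.089557, running G = 12.215649
t=5: π = [0.1906, 0.1250, 0.1801, 0.1700, 0.1671, 0.1671], E[r] = 3.1848, γ^t·E[r] = 1.880601, running G = 14.096250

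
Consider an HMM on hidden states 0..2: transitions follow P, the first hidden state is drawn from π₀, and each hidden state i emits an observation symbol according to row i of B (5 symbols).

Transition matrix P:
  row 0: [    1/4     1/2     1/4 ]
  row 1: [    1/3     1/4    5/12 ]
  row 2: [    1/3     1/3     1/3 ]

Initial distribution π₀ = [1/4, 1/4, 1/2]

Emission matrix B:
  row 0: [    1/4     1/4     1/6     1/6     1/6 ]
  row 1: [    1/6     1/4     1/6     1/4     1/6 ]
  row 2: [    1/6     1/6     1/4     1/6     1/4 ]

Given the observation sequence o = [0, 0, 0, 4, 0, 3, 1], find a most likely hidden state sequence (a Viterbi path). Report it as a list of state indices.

t=0: δ = [6.250e-02, 4.167e-02, 8.333e-02]  (obs o_0=0)
t=1: δ = [6.944e-03, 5.208e-03, 4.630e-03]  ψ = [2, 0, 2]  (obs o_1=0)
t=2: δ = [4.340e-04, 5.787e-04, 3.617e-04]  ψ = [0, 0, 1]  (obs o_2=0)
t=3: δ = [3.215e-05, 3.617e-05, 6.028e-05]  ψ = [1, 0, 1]  (obs o_3=4)
t=4: δ = [5.023e-06, 3.349e-06, 3.349e-06]  ψ = [2, 2, 2]  (obs o_4=0)
t=5: δ = [2.093e-07, 6.279e-07, 2.326e-07]  ψ = [0, 0, 1]  (obs o_5=3)
t=6: δ = [5.233e-08, 3.925e-08, 4.361e-08]  ψ = [1, 1, 1]  (obs o_6=1)
backtrack: best end state = 0; path = [2, 0, 1, 2, 0, 1, 0]

path = [2, 0, 1, 2, 0, 1, 0]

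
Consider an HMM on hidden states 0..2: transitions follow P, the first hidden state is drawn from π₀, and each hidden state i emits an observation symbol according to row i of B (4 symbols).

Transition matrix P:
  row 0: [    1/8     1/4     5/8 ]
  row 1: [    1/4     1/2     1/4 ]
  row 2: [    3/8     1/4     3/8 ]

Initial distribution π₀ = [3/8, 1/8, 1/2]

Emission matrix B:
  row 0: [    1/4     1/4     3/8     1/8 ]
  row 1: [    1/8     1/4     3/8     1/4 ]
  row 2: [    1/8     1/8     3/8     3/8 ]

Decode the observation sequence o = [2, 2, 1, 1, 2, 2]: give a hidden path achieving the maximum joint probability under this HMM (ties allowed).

t=0: δ = [1.406e-01, 4.688e-02, 1.875e-01]  (obs o_0=2)
t=1: δ = [2.637e-02, 1.758e-02, 3.296e-02]  ψ = [2, 2, 0]  (obs o_1=2)
t=2: δ = [3.090e-03, 2.197e-03, 2.060e-03]  ψ = [2, 1, 0]  (obs o_2=1)
t=3: δ = [1.931e-04, 2.747e-04, 2.414e-04]  ψ = [2, 1, 0]  (obs o_3=1)
t=4: δ = [3.395e-05, 5.150e-05, 4.526e-05]  ψ = [2, 1, 0]  (obs o_4=2)
t=5: δ = [6.365e-06, 9.656e-06, 7.956e-06]  ψ = [2, 1, 0]  (obs o_5=2)
backtrack: best end state = 1; path = [2, 1, 1, 1, 1, 1]

path = [2, 1, 1, 1, 1, 1]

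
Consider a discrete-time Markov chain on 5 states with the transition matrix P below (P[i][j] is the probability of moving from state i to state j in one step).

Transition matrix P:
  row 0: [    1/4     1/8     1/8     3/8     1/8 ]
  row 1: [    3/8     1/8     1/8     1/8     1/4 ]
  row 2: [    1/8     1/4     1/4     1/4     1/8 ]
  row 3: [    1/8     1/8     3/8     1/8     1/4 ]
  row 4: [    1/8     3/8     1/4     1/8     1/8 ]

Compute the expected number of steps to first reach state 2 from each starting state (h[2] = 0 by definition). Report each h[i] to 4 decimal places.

First-step conditioning: h[2] = 0; for i ≠ 2, h[i] = 1 + Σ_k P[i][k]·h[k].
  h[0] = 1 + 1/4·h[0] + 1/8·h[1] + 3/8·h[3] + 1/8·h[4]
  h[1] = 1 + 3/8·h[0] + 1/8·h[1] + 1/8·h[3] + 1/4·h[4]
  h[3] = 1 + 1/8·h[0] + 1/8·h[1] + 1/8·h[3] + 1/4·h[4]
  h[4] = 1 + 1/8·h[0] + 3/8·h[1] + 1/8·h[3] + 1/8·h[4]
Solving the 4×4 linear system over states ≠ 2 gives exactly h = [640/131, 668/131, 0, 508/131, 600/131] (h[2] = 0 is the target).

h = [4.8855, 5.0992, 0.0000, 3.8779, 4.5802]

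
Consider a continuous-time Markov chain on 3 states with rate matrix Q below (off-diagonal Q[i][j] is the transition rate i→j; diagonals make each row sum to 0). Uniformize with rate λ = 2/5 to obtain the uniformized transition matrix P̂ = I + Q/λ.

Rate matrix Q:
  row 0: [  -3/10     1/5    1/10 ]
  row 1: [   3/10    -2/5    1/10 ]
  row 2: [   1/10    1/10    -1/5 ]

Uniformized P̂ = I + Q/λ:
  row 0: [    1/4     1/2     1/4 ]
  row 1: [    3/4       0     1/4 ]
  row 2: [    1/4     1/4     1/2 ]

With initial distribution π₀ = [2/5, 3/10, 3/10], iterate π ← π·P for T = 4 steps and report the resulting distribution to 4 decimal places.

π = [0.3883, 0.2785, 0.3332]

t=0: π = [0.4000, 0.3000, 0.3000]
t=1: π = [0.4000, 0.2750, 0.3250]
t=2: π = [0.3875, 0.2813, 0.3313]
t=3: π = [0.3906, 0.2766, 0.3328]
t=4: π = [0.3883, 0.2785, 0.3332]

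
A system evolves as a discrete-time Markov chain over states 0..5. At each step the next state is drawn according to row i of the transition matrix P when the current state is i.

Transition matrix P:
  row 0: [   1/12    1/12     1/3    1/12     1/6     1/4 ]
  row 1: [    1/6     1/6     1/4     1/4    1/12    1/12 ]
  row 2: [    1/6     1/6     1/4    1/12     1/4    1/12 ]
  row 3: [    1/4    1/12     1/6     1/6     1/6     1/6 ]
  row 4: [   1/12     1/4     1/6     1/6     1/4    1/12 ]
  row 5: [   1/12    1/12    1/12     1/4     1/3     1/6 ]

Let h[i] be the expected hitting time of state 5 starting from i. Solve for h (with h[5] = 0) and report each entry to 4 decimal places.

First-step conditioning: h[5] = 0; for i ≠ 5, h[i] = 1 + Σ_k P[i][k]·h[k].
  h[0] = 1 + 1/12·h[0] + 1/12·h[1] + 1/3·h[2] + 1/12·h[3] + 1/6·h[4]
  h[1] = 1 + 1/6·h[0] + 1/6·h[1] + 1/4·h[2] + 1/4·h[3] + 1/12·h[4]
  h[2] = 1 + 1/6·h[0] + 1/6·h[1] + 1/4·h[2] + 1/12·h[3] + 1/4·h[4]
  h[3] = 1 + 1/4·h[0] + 1/12·h[1] + 1/6·h[2] + 1/6·h[3] + 1/6·h[4]
  h[4] = 1 + 1/12·h[0] + 1/4·h[1] + 1/6·h[2] + 1/6·h[3] + 1/4·h[4]
Solving the 5×5 linear system over states ≠ 5 gives exactly h = [9012/1273, 10448/1273, 10636/1273, 9536/1273, 10664/1273, 0] (h[5] = 0 is the target).

h = [7.0793, 8.2074, 8.3551, 7.4910, 8.3771, 0.0000]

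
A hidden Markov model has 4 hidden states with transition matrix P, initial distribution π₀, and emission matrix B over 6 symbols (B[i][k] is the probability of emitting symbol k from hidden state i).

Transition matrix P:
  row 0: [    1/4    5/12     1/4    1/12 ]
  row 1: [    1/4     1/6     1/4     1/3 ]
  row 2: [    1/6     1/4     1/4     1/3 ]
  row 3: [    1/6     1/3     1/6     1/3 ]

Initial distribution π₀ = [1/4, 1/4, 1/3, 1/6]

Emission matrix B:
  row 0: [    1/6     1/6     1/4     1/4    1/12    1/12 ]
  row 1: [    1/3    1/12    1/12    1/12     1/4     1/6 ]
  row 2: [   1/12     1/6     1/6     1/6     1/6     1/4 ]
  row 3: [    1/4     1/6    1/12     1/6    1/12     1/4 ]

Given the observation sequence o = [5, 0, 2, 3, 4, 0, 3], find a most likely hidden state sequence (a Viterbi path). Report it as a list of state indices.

t=0: δ = [2.083e-02, 4.167e-02, 8.333e-02, 4.167e-02]  (obs o_0=5)
t=1: δ = [2.315e-03, 6.944e-03, 1.736e-03, 6.944e-03]  ψ = [2, 2, 2, 2]  (obs o_1=0)
t=2: δ = [4.340e-04, 1.929e-04, 2.894e-04, 1.929e-04]  ψ = [1, 3, 1, 1]  (obs o_2=2)
t=3: δ = [2.713e-05, 1.507e-05, 1.808e-05, 1.608e-05]  ψ = [0, 0, 0, 2]  (obs o_3=3)
t=4: δ = [5.651e-07, 2.826e-06, 1.130e-06, 5.023e-07]  ψ = [0, 0, 0, 2]  (obs o_4=4)
t=5: δ = [1.177e-07, 1.570e-07, 5.887e-08, 2.355e-07]  ψ = [1, 1, 1, 1]  (obs o_5=0)
t=6: δ = [9.811e-09, 6.541e-09, 6.541e-09, 1.308e-08]  ψ = [1, 3, 1, 3]  (obs o_6=3)
backtrack: best end state = 3; path = [2, 1, 0, 0, 1, 3, 3]

path = [2, 1, 0, 0, 1, 3, 3]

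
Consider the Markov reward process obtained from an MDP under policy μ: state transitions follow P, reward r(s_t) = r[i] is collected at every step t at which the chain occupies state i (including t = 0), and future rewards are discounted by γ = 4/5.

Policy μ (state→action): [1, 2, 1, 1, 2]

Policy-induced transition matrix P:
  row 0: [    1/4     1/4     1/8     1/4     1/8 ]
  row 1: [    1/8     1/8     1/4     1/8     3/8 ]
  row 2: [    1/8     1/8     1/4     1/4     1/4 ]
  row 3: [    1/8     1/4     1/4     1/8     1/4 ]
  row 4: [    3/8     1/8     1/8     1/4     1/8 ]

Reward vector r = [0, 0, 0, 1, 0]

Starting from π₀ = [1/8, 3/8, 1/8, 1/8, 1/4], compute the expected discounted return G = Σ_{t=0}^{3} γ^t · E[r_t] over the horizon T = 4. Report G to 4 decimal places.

G = 0.5111

t=0: π = [0.1250, 0.3750, 0.1250, 0.1250, 0.2500], E[r] = 0.1250, γ^t·E[r] = 0.125000, running G = 0.125000
t=1: π = [0.2031, 0.1563, 0.2031, 0.1875, 0.2500], E[r] = 0.1875, γ^t·E[r] = 0.150000, running G = 0.275000
t=2: π = [0.2129, 0.1738, 0.1934, 0.2070, 0.2129], E[r] = 0.2070, γ^t·E[r] = 0.132500, running G = 0.407500
t=3: π = [0.2048, 0.1775, 0.1968, 0.2024, 0.2185], E[r] = 0.2024, γ^t·E[r] = 0.103625, running G = 0.511125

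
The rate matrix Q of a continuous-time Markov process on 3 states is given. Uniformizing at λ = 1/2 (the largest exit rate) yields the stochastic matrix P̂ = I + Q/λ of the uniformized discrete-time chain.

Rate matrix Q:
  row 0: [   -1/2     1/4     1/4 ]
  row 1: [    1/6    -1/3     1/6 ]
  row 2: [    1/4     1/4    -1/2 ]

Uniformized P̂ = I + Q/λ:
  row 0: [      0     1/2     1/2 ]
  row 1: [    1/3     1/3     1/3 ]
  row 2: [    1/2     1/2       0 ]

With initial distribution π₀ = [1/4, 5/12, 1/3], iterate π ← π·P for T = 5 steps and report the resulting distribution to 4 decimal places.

t=0: π = [0.2500, 0.4167, 0.3333]
t=1: π = [0.3056, 0.4306, 0.2639]
t=2: π = [0.2755, 0.4282, 0.2963]
t=3: π = [0.2909, 0.4286, 0.2805]
t=4: π = [0.2831, 0.4286, 0.2883]
t=5: π = [0.2870, 0.4286, 0.2844]

π = [0.2870, 0.4286, 0.2844]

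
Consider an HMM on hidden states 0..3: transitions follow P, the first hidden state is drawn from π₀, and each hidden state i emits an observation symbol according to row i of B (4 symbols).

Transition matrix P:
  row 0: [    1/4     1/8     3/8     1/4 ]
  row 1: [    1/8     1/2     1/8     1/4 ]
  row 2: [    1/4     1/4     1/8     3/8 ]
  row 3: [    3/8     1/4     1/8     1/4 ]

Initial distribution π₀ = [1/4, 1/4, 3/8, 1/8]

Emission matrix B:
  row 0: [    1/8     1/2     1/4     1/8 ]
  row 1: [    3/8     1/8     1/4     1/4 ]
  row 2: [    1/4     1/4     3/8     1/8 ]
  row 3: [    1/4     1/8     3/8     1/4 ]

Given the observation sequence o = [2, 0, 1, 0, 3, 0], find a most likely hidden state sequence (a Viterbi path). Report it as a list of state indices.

t=0: δ = [6.250e-02, 6.250e-02, 1.406e-01, 4.688e-02]  (obs o_0=2)
t=1: δ = [4.395e-03, 1.318e-02, 5.859e-03, 1.318e-02]  ψ = [2, 2, 0, 2]  (obs o_1=0)
t=2: δ = [2.472e-03, 8.240e-04, 4.120e-04, 4.120e-04]  ψ = [3, 1, 0, 1]  (obs o_2=1)
t=3: δ = [7.725e-05, 1.545e-04, 2.317e-04, 1.545e-04]  ψ = [0, 1, 0, 0]  (obs o_3=0)
t=4: δ = [7.242e-06, 1.931e-05, 3.621e-06, 2.173e-05]  ψ = [2, 1, 0, 2]  (obs o_4=3)
t=5: δ = [1.018e-06, 3.621e-06, 6.789e-07, 1.358e-06]  ψ = [3, 1, 0, 3]  (obs o_5=0)
backtrack: best end state = 1; path = [2, 1, 1, 1, 1, 1]

path = [2, 1, 1, 1, 1, 1]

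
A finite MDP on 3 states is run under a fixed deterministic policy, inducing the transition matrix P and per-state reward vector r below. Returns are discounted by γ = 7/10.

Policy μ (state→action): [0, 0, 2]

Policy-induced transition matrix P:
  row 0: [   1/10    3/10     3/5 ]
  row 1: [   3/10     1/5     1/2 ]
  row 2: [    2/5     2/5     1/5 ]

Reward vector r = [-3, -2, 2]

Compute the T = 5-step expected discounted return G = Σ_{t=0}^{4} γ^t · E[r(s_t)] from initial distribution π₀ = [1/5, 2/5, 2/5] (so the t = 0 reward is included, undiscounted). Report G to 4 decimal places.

t=0: π = [0.2000, 0.4000, 0.4000], E[r] = -0.6000, γ^t·E[r] = -0.600000, running G = -0.600000
t=1: π = [0.3000, 0.3000, 0.4000], E[r] = -0.7000, γ^t·E[r] = -0.490000, running G = -1.090000
t=2: π = [0.2800, 0.3100, 0.4100], E[r] = -0.6400, γ^t·E[r] = -0.313600, running G = -1.403600
t=3: π = [0.2850, 0.3100, 0.4050], E[r] = -0.6650, γ^t·E[r] = -0.228095, running G = -1.631695
t=4: π = [0.2835, 0.3095, 0.4070], E[r] = -0.6555, γ^t·E[r] = -0.157386, running G = -1.789081

G = -1.7891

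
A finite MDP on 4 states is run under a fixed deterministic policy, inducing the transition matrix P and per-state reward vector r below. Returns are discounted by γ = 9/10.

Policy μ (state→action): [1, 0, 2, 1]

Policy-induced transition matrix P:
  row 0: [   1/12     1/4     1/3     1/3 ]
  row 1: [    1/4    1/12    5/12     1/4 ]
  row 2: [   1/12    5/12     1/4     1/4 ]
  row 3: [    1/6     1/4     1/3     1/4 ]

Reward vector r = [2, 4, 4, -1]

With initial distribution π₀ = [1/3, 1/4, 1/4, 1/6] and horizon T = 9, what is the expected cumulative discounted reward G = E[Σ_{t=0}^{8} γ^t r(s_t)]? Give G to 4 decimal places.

G = 14.7061

t=0: π = [0.3333, 0.2500, 0.2500, 0.1667], E[r] = 2.5000, γ^t·E[r] = 2.500000, running G = 2.500000
t=1: π = [0.1389, 0.2500, 0.3333, 0.2778], E[r] = 2.3333, γ^t·E[r] = 2.100000, running G = 4.600000
t=2: π = [0.1481, 0.2639, 0.3264, 0.2616], E[r] = 2.3958, γ^t·E[r] = 1.940625, running G = 6.540625
t=3: π = [0.1491, 0.2604, 0.3281, 0.2623], E[r] = 2.3900, γ^t·E[r] = 1.742344, running G = 8.282969
t=4: π = [0.1486, 0.2613, 0.3277, 0.2624], E[r] = 2.3907, γ^t·E[r] = 1.568521, running G = 9.851489
t=5: π = [0.1487, 0.2611, 0.3278, 0.2624], E[r] = 2.3906, γ^t·E[r] = 1.411616, running G = 11.263106
t=6: π = [0.1487, 0.2611, 0.3278, 0.2624], E[r] = 2.3906, γ^t·E[r] = 1.270464, running G = 12.533569
t=7: π = [0.1487, 0.2611, 0.3278, 0.2624], E[r] = 2.3906, γ^t·E[r] = 1.143415, running G = 13.676985
t=8: π = [0.1487, 0.2611, 0.3278, 0.2624], E[r] = 2.3906, γ^t·E[r] = 1.029074, running G = 14.706059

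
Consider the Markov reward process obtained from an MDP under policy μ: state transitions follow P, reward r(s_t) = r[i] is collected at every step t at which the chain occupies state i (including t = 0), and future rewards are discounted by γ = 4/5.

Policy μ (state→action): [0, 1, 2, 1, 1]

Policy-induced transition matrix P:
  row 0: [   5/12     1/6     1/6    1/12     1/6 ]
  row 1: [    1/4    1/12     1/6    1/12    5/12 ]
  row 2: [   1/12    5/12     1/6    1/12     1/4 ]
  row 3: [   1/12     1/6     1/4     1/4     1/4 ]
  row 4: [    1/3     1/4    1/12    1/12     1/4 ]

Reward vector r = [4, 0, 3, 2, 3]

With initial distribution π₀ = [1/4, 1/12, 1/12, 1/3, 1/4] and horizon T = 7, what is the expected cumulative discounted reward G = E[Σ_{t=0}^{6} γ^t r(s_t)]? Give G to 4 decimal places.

t=0: π = [0.2500, 0.0833, 0.0833, 0.3333, 0.2500], E[r] = 2.6667, γ^t·E[r] = 2.666667, running G = 2.666667
t=1: π = [0.2431, 0.2014, 0.1736, 0.1389, 0.2431], E[r] = 2.5000, γ^t·E[r] = 2.000000, running G = 4.666667
t=2: π = [0.2587, 0.2135, 0.1580, 0.1065, 0.2633], E[r] = 2.5116, γ^t·E[r] = 1.607407, running G = 6.274074
t=3: π = [0.2710, 0.2103, 0.1536, 0.1011, 0.2640], E[r] = 2.5390, γ^t·E[r] = 1.299951, running G = 7.574025
t=4: π = [0.2747, 0.2095, 0.1531, 0.1002, 0.2625], E[r] = 2.5459, γ^t·E[r] = 1.042805, running G = 8.616830
t=5: π = [0.2754, 0.2093, 0.1531, 0.1000, 0.2620], E[r] = 2.5474, γ^t·E[r] = 0.834722, running G = 9.451552
t=6: π = [0.2755, 0.2093, 0.1532, 0.1000, 0.2619], E[r] = 2.5475, γ^t·E[r] = 0.667816, running G = 10.119368

G = 10.1194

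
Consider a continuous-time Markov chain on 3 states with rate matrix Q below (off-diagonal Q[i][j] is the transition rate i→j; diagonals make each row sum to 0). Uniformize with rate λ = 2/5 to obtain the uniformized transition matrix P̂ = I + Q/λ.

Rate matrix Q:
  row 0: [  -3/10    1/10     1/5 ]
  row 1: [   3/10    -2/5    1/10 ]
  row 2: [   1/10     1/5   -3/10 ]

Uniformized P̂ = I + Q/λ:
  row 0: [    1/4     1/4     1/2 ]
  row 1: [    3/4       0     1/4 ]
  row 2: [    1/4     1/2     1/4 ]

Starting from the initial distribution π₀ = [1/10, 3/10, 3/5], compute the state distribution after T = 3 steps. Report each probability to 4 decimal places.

π = [0.3688, 0.2781, 0.3531]

t=0: π = [0.1000, 0.3000, 0.6000]
t=1: π = [0.4000, 0.3250, 0.2750]
t=2: π = [0.4125, 0.2375, 0.3500]
t=3: π = [0.3688, 0.2781, 0.3531]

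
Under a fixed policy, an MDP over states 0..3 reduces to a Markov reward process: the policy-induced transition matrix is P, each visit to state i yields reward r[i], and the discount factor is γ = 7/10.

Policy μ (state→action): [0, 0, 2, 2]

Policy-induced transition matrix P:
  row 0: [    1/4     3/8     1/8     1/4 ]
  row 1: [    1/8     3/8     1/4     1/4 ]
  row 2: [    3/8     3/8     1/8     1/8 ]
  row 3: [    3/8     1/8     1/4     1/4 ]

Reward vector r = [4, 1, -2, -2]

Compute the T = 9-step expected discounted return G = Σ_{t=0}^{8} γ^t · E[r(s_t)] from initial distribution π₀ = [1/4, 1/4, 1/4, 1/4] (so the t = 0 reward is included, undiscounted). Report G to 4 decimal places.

G = 1.4826

t=0: π = [0.2500, 0.2500, 0.2500, 0.2500], E[r] = 0.2500, γ^t·E[r] = 0.250000, running G = 0.250000
t=1: π = [0.2813, 0.3125, 0.1875, 0.2188], E[r] = 0.6250, γ^t·E[r] = 0.437500, running G = 0.687500
t=2: π = [0.2617, 0.3203, 0.1914, 0.2266], E[r] = 0.5313, γ^t·E[r] = 0.260313, running G = 0.947813
t=3: π = [0.2622, 0.3184, 0.1934, 0.2261], E[r] = 0.5283, γ^t·E[r] = 0.181214, running G = 1.129026
t=4: π = [0.2626, 0.3185, 0.1931, 0.2258], E[r] = 0.5313, γ^t·E[r] = 0.127553, running G = 1.256579
t=5: π = [0.2626, 0.3185, 0.1930, 0.2259], E[r] = 0.5309, γ^t·E[r] = 0.089233, running G = 1.345813
t=6: π = [0.2625, 0.3185, 0.1931, 0.2259], E[r] = 0.5309, γ^t·E[r] = 0.062457, running G = 1.408269
t=7: π = [0.2625, 0.3185, 0.1931, 0.2259], E[r] = 0.5309, γ^t·E[r] = 0.043721, running G = 1.451990
t=8: π = [0.2625, 0.3185, 0.1931, 0.2259], E[r] = 0.5309, γ^t·E[r] = 0.030605, running G = 1.482595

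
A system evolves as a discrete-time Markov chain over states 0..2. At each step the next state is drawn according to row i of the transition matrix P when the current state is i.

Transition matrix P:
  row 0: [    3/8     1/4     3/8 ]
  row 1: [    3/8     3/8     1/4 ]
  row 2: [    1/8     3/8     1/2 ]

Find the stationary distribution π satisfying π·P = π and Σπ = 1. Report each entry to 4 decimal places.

π = [0.2800, 0.3400, 0.3800]

Balance equations π_j = Σ_i π_i·P[i][j]:
  π_0 = 3/8·π_0 + 3/8·π_1 + 1/8·π_2
  π_1 = 1/4·π_0 + 3/8·π_1 + 3/8·π_2
  normalize: π_0 + π_1 + π_2 = 1
Solving the linear system gives exactly π = [7/25, 17/50, 19/50].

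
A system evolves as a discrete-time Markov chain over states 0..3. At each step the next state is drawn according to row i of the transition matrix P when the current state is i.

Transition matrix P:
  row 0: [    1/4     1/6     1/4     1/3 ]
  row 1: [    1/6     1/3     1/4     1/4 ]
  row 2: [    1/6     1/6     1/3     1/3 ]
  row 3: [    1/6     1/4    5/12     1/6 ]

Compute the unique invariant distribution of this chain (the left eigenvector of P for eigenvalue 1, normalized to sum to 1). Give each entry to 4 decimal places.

Balance equations π_j = Σ_i π_i·P[i][j]:
  π_0 = 1/4·π_0 + 1/6·π_1 + 1/6·π_2 + 1/6·π_3
  π_1 = 1/6·π_0 + 1/3·π_1 + 1/6·π_2 + 1/4·π_3
  π_2 = 1/4·π_0 + 1/4·π_1 + 1/3·π_2 + 5/12·π_3
  normalize: π_0 + π_1 + π_2 + π_3 = 1
Solving the linear system gives exactly π = [2/11, 32/141, 499/1551, 38/141].

π = [0.1818, 0.2270, 0.3217, 0.2695]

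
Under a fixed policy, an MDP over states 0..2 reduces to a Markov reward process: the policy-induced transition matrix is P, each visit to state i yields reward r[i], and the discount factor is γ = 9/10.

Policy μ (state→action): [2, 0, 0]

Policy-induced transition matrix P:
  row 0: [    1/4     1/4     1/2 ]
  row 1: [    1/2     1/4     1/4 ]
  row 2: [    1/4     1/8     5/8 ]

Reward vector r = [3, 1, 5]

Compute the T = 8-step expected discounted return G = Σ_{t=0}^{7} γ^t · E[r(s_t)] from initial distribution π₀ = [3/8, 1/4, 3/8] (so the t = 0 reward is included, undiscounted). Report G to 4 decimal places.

t=0: π = [0.3750, 0.2500, 0.3750], E[r] = 3.2500, γ^t·E[r] = 3.250000, running G = 3.250000
t=1: π = [0.3125, 0.2031, 0.4844], E[r] = 3.5625, γ^t·E[r] = 3.206250, running G = 6.456250
t=2: π = [0.3008, 0.1895, 0.5098], E[r] = 3.6406, γ^t·E[r] = 2.948906, running G = 9.405156
t=3: π = [0.2974, 0.1863, 0.5164], E[r] = 3.6602, γ^t·E[r] = 2.668254, running G = 12.073410
t=4: π = [0.2966, 0.1855, 0.5180], E[r] = 3.6650, γ^t·E[r] = 2.404632, running G = 14.478042
t=5: π = [0.2964, 0.1853, 0.5184], E[r] = 3.6663, γ^t·E[r] = 2.164890, running G = 16.642932
t=6: π = [0.2963, 0.1852, 0.5185], E[r] = 3.6666, γ^t·E[r] = 1.948563, running G = 18.591495
t=7: π = [0.2963, 0.1852, 0.5185], E[r] = 3.6666, γ^t·E[r] = 1.753743, running G = 20.345238

G = 20.3452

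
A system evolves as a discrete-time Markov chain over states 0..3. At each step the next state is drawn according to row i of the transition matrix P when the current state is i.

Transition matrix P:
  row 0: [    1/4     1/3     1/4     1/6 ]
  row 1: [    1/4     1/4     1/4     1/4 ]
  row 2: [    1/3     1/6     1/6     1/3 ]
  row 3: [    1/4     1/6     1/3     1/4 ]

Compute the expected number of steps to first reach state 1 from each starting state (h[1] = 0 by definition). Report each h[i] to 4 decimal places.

h = [3.9349, 0.0000, 4.6605, 4.7163]

First-step conditioning: h[1] = 0; for i ≠ 1, h[i] = 1 + Σ_k P[i][k]·h[k].
  h[0] = 1 + 1/4·h[0] + 1/4·h[2] + 1/6·h[3]
  h[2] = 1 + 1/3·h[0] + 1/6·h[2] + 1/3·h[3]
  h[3] = 1 + 1/4·h[0] + 1/3·h[2] + 1/4·h[3]
Solving the 3×3 linear system over states ≠ 1 gives exactly h = [846/215, 0, 1002/215, 1014/215] (h[1] = 0 is the target).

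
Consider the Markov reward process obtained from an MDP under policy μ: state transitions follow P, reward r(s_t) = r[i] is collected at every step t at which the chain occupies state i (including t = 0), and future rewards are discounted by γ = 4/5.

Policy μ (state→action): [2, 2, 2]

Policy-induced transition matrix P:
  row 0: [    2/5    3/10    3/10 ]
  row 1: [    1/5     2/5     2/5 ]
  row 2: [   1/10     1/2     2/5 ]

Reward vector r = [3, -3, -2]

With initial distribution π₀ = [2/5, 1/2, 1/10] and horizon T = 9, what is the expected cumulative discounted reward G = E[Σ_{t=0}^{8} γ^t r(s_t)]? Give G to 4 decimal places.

t=0: π = [0.4000, 0.5000, 0.1000], E[r] = -0.5000, γ^t·E[r] = -0.500000, running G = -0.500000
t=1: π = [0.2700, 0.3700, 0.3600], E[r] = -1.0200, γ^t·E[r] = -0.816000, running G = -1.316000
t=2: π = [0.2180, 0.4090, 0.3730], E[r] = -1.3190, γ^t·E[r] = -0.844160, running G = -2.160160
t=3: π = [0.2063, 0.4155, 0.3782], E[r] = -1.3840, γ^t·E[r] = -0.708608, running G = -2.868768
t=4: π = [0.2034, 0.4172, 0.3794], E[r] = -1.4000, γ^t·E[r] = -0.573436, running G = -3.442204
t=5: π = [0.2028, 0.4176, 0.3797], E[r] = -1.4038, γ^t·E[r] = -0.460010, running G = -3.902214
t=6: π = [0.2026, 0.4177, 0.3797], E[r] = -1.4048, γ^t·E[r] = -0.368251, running G = -4.270465
t=7: π = [0.2025, 0.4177, 0.3797], E[r] = -1.4050, γ^t·E[r] = -0.294648, running G = -4.565113
t=8: π = [0.2025, 0.4177, 0.3797], E[r] = -1.4050, γ^t·E[r] = -0.235728, running G = -4.800841

G = -4.8008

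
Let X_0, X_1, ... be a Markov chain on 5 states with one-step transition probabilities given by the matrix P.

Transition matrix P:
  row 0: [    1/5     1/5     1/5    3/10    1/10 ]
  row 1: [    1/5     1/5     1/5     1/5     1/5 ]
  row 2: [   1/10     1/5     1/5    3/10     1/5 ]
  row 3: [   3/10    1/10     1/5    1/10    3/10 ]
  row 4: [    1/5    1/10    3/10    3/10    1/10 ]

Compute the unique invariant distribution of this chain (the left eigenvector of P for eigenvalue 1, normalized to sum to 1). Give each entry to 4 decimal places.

Balance equations π_j = Σ_i π_i·P[i][j]:
  π_0 = 1/5·π_0 + 1/5·π_1 + 1/10·π_2 + 3/10·π_3 + 1/5·π_4
  π_1 = 1/5·π_0 + 1/5·π_1 + 1/5·π_2 + 1/10·π_3 + 1/10·π_4
  π_2 = 1/5·π_0 + 1/5·π_1 + 1/5·π_2 + 1/5·π_3 + 3/10·π_4
  π_3 = 3/10·π_0 + 1/5·π_1 + 3/10·π_2 + 1/10·π_3 + 3/10·π_4
  normalize: π_0 + π_1 + π_2 + π_3 + π_4 = 1
Solving the linear system gives exactly π = [22/109, 1875/11881, 2596/11881, 2814/11881, 2198/11881].

π = [0.2018, 0.1578, 0.2185, 0.2368, 0.1850]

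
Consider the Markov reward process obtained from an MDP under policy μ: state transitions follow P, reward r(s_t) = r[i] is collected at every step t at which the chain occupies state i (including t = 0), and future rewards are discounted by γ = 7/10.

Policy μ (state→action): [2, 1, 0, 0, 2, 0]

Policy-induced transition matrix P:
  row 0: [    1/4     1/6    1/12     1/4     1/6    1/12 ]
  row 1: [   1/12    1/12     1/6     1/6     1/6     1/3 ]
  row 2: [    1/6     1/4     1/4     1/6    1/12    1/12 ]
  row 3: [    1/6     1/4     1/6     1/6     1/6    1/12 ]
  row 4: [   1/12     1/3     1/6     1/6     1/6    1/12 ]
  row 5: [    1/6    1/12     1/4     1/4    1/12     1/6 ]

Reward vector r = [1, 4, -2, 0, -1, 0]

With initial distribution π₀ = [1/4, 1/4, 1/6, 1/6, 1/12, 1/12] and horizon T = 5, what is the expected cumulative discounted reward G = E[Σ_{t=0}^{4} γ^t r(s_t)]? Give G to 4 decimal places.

G = 1.5703

t=0: π = [0.2500, 0.2500, 0.1667, 0.1667, 0.0833, 0.0833], E[r] = 0.8333, γ^t·E[r] = 0.833333, running G = 0.833333
t=1: π = [0.1597, 0.1806, 0.1667, 0.1944, 0.1458, 0.1528], E[r] = 0.4028, γ^t·E[r] = 0.281944, running G = 1.115278
t=2: π = [0.1528, 0.1933, 0.1800, 0.1927, 0.1400, 0.1412], E[r] = 0.4259, γ^t·E[r] = 0.208704, running G = 1.323981
t=3: π = [0.1516, 0.1932, 0.1807, 0.1912, 0.1399, 0.1434], E[r] = 0.4231, γ^t·E[r] = 0.145117, running G = 1.469098
t=4: π = [0.1515, 0.1929, 0.1810, 0.1913, 0.1397, 0.1436], E[r] = 0.4215, γ^t·E[r] = 0.101200, running G = 1.570298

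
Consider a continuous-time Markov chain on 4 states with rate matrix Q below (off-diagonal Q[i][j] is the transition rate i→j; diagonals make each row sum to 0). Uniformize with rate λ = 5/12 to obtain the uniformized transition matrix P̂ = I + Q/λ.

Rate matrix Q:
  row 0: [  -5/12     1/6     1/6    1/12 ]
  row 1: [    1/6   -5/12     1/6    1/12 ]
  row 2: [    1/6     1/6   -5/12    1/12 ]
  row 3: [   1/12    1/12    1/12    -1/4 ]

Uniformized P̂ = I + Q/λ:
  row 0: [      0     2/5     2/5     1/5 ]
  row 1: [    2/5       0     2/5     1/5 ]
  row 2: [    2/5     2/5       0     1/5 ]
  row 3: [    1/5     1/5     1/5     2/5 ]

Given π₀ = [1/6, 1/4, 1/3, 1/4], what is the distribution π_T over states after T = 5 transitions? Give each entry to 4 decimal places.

t=0: π = [0.1667, 0.2500, 0.3333, 0.2500]
t=1: π = [0.2833, 0.2500, 0.2167, 0.2500]
t=2: π = [0.2367, 0.2500, 0.2633, 0.2500]
t=3: π = [0.2553, 0.2500, 0.2447, 0.2500]
t=4: π = [0.2479, 0.2500, 0.2521, 0.2500]
t=5: π = [0.2509, 0.2500, 0.2491, 0.2500]

π = [0.2509, 0.2500, 0.2491, 0.2500]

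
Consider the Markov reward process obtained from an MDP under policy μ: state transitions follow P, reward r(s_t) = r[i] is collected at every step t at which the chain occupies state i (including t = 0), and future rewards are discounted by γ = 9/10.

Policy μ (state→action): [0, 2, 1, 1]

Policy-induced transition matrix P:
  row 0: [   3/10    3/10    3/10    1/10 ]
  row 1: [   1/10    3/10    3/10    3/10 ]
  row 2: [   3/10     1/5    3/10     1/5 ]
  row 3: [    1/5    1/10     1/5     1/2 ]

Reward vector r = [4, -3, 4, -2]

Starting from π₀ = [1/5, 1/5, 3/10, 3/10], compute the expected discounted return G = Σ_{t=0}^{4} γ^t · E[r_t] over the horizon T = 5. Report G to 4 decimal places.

t=0: π = [0.2000, 0.2000, 0.3000, 0.3000], E[r] = 0.8000, γ^t·E[r] = 0.800000, running G = 0.800000
t=1: π = [0.2300, 0.2100, 0.2700, 0.2900], E[r] = 0.7900, γ^t·E[r] = 0.711000, running G = 1.511000
t=2: π = [0.2290, 0.2150, 0.2710, 0.2850], E[r] = 0.7850, γ^t·E[r] = 0.635850, running G = 2.146850
t=3: π = [0.2285, 0.2159, 0.2715, 0.2841], E[r] = 0.7841, γ^t·E[r] = 0.571609, running G = 2.718459
t=4: π = [0.2284, 0.2160, 0.2716, 0.2840], E[r] = 0.7840, γ^t·E[r] = 0.514363, running G = 3.232822

G = 3.2328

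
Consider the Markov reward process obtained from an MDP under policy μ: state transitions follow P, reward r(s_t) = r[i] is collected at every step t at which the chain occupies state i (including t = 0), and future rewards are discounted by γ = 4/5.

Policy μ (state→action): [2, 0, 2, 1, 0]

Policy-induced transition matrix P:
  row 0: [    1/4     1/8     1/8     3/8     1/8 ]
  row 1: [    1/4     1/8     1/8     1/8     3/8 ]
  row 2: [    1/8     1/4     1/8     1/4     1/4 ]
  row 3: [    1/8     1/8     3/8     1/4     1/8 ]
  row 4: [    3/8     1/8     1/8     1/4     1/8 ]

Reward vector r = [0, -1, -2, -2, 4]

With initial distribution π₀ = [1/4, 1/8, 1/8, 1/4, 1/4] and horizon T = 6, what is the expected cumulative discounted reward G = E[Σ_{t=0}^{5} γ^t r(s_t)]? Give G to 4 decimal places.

G = -0.7442

t=0: π = [0.2500, 0.1250, 0.1250, 0.2500, 0.2500], E[r] = 0.1250, γ^t·E[r] = 0.125000, running G = 0.125000
t=1: π = [0.2344, 0.1406, 0.1875, 0.2656, 0.1719], E[r] = -0.3594, γ^t·E[r] = -0.287500, running G = -0.162500
t=2: π = [0.2148, 0.1484, 0.1914, 0.2617, 0.1836], E[r] = -0.3203, γ^t·E[r] = -0.205000, running G = -0.367500
t=3: π = [0.2163, 0.1489, 0.1904, 0.2583, 0.1860], E[r] = -0.3022, γ^t·E[r] = -0.154750, running G = -0.522250
t=4: π = [0.2172, 0.1488, 0.1896, 0.2584, 0.1860], E[r] = -0.3007, γ^t·E[r] = -0.123150, running G = -0.645400
t=5: π = [0.2173, 0.1487, 0.1896, 0.2585, 0.1859], E[r] = -0.3014, γ^t·E[r] = -0.098765, running G = -0.744165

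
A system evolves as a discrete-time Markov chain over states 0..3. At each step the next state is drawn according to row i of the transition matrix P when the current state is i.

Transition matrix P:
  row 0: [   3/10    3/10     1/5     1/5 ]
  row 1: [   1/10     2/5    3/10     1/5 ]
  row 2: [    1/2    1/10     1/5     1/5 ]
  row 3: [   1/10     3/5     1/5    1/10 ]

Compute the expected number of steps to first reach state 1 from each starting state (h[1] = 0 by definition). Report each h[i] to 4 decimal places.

First-step conditioning: h[1] = 0; for i ≠ 1, h[i] = 1 + Σ_k P[i][k]·h[k].
  h[0] = 1 + 3/10·h[0] + 1/5·h[2] + 1/5·h[3]
  h[2] = 1 + 1/2·h[0] + 1/5·h[2] + 1/5·h[3]
  h[3] = 1 + 1/10·h[0] + 1/5·h[2] + 1/10·h[3]
Solving the 3×3 linear system over states ≠ 1 gives exactly h = [550/173, 0, 660/173, 400/173] (h[1] = 0 is the target).

h = [3.1792, 0.0000, 3.8150, 2.3121]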